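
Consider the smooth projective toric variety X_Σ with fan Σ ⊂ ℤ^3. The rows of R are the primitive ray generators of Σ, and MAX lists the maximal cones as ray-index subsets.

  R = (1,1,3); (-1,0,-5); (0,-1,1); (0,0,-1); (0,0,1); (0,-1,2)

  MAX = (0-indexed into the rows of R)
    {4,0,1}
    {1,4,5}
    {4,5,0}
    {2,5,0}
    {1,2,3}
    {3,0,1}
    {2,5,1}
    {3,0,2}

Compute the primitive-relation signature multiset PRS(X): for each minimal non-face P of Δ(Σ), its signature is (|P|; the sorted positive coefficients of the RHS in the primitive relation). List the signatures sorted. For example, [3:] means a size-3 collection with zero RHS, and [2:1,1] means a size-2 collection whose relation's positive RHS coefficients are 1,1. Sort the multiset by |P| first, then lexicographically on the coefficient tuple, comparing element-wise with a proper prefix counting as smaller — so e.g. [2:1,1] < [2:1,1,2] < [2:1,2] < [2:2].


5 collections generate NE(X_Σ); each relation:

  • {3,4}:  v_{3} + v_{4} = 0  so sig = [2:]
  • {2,4}:  v_{2} + v_{4} = v_{5}  so sig = [2:1]
  • {3,5}:  v_{3} + v_{5} = v_{2}  so sig = [2:1]
  • {0,1,5}:  v_{0} + v_{1} + v_{5} = 0  so sig = [3:]
  • {0,1,2}:  v_{0} + v_{1} + v_{2} = v_{3}  so sig = [3:1]

Hence PRS(X_Σ) =
{ [2:],  [2:1] ×2,  [3:],  [3:1] }


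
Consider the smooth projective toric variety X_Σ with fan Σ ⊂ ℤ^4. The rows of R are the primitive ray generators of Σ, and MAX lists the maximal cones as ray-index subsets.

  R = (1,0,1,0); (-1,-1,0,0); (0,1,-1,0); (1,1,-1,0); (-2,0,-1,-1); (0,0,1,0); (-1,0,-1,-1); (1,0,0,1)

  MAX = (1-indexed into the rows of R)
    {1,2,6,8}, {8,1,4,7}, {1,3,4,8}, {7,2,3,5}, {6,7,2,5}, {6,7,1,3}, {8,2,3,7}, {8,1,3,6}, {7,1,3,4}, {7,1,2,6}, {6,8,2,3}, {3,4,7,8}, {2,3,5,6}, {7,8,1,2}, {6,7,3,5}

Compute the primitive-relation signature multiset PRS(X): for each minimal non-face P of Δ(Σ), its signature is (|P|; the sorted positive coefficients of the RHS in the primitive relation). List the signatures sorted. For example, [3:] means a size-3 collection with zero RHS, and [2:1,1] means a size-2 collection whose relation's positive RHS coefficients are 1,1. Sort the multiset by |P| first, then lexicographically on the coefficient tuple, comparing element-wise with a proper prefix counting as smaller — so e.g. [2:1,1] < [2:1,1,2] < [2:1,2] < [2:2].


Primitive collections (9):

  P={1,5}:  v_{1} + v_{5} = v_{6} + v_{7}  ⟹  sig = [2:1,1]
  P={2,4}:  v_{2} + v_{4} = v_{7} + v_{8}  ⟹  sig = [2:1,1]
  P={4,5}:  v_{4} + v_{5} = v_{3} + v_{7}  ⟹  sig = [2:1,1]
  P={4,6}:  v_{4} + v_{6} = v_{1} + v_{3}  ⟹  sig = [2:1,1]
  P={5,8}:  v_{5} + v_{8} = v_{2} + v_{3}  ⟹  sig = [2:1,1]
  P={1,2,3}:  v_{1} + v_{2} + v_{3} = 0  ⟹  sig = [3:]
  P={6,7,8}:  v_{6} + v_{7} + v_{8} = 0  ⟹  sig = [3:]
  P={1,3,7,8}:  v_{1} + v_{3} + v_{7} + v_{8} = v_{4}  ⟹  sig = [4:1]
  P={2,3,6,7}:  v_{2} + v_{3} + v_{6} + v_{7} = v_{5}  ⟹  sig = [4:1]

Hence PRS(X_Σ) =
[[2:1,1], [2:1,1], [2:1,1], [2:1,1], [2:1,1], [3:], [3:], [4:1], [4:1]]


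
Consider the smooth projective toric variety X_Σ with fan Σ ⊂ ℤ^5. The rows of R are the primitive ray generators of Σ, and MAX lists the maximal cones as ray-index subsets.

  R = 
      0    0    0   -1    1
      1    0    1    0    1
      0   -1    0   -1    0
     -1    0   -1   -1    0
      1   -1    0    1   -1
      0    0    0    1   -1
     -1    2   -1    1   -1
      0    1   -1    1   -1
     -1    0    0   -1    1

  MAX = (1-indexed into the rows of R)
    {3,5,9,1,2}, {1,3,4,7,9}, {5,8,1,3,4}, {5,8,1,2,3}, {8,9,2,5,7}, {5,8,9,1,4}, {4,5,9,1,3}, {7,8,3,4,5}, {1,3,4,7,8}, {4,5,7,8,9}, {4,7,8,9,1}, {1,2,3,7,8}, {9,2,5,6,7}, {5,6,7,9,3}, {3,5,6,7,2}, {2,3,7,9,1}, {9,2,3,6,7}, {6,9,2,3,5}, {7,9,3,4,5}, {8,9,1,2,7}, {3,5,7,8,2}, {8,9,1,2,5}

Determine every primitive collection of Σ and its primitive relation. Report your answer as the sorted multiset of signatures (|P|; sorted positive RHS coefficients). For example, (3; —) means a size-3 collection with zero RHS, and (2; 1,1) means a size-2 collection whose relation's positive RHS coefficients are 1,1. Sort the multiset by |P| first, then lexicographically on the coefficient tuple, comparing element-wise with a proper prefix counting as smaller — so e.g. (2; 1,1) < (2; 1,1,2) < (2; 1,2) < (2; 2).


The 7 primitive collections of Σ (r=9, n=5):

  • {1,6}:  v_{1} + v_{6} = 0 — sig = (2; —)
  • {2,4}:  v_{2} + v_{4} = v_{1} — sig = (2; 1)
  • {6,8}:  v_{6} + v_{8} = v_{5} + v_{7} — sig = (2; 1,1)
  • {4,6}:  v_{4} + v_{6} = v_{3} + v_{5} + v_{7} + v_{9} — sig = (2; 1,1,1,1)
  • {1,5,7}:  v_{1} + v_{5} + v_{7} = v_{8} — sig = (3; 1)
  • {3,8,9}:  v_{3} + v_{8} + v_{9} = v_{4} — sig = (3; 1)
  • {2,3,5,7,9}:  v_{2} + v_{3} + v_{5} + v_{7} + v_{9} = 0 — sig = (5; —)

Signatures (|P|; sorted positive RHS coefficients), sorted:
    (2; —)
    (2; 1)
    (2; 1,1)
    (2; 1,1,1,1)
    (3; 1)
    (3; 1)
    (5; —)


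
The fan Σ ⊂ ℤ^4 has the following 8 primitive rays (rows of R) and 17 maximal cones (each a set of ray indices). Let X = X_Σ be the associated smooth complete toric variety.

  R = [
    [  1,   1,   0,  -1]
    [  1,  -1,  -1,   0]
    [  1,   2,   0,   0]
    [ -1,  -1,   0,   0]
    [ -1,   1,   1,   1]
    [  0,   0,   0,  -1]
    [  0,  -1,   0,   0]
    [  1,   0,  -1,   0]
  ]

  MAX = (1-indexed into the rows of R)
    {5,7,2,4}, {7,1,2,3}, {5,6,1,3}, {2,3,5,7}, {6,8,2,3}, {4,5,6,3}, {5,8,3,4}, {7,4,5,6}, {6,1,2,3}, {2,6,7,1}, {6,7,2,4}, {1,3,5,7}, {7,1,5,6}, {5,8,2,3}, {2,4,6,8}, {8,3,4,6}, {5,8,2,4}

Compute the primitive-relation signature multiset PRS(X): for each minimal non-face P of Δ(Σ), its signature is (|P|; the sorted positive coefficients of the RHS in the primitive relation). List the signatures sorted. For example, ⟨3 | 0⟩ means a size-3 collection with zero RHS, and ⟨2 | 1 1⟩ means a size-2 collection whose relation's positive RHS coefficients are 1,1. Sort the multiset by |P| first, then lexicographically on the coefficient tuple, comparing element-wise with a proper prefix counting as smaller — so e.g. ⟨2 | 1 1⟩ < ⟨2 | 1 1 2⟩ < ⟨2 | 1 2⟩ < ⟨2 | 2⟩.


Δ(Σ) — 8 vertices, 9 min non-faces:

  P = {1,4}:  v_{1} + v_{4} = v_{6}  ⟹  sig = ⟨2 | 1⟩
  P = {7,8}:  v_{7} + v_{8} = v_{2}  ⟹  sig = ⟨2 | 1⟩
  P = {1,8}:  v_{1} + v_{8} = v_{2} + v_{3} + v_{6}  ⟹  sig = ⟨2 | 1 1 1⟩
  P = {2,5,6}:  v_{2} + v_{5} + v_{6} = 0  ⟹  sig = ⟨3 | 0⟩
  P = {3,4,7}:  v_{3} + v_{4} + v_{7} = 0  ⟹  sig = ⟨3 | 0⟩
  P = {2,3,4}:  v_{2} + v_{3} + v_{4} = v_{8}  ⟹  sig = ⟨3 | 1⟩
  P = {3,6,7}:  v_{3} + v_{6} + v_{7} = v_{1}  ⟹  sig = ⟨3 | 1⟩
  P = {1,2,5}:  v_{1} + v_{2} + v_{5} = v_{3} + v_{7}  ⟹  sig = ⟨3 | 1 1⟩
  P = {5,6,8}:  v_{5} + v_{6} + v_{8} = v_{3} + v_{4}  ⟹  sig = ⟨3 | 1 1⟩

Signatures (|P|; sorted positive RHS coefficients), sorted:
{ ⟨2 | 1⟩ ×2,  ⟨2 | 1 1 1⟩,  ⟨3 | 0⟩ ×2,  ⟨3 | 1⟩ ×2,  ⟨3 | 1 1⟩ ×2 }


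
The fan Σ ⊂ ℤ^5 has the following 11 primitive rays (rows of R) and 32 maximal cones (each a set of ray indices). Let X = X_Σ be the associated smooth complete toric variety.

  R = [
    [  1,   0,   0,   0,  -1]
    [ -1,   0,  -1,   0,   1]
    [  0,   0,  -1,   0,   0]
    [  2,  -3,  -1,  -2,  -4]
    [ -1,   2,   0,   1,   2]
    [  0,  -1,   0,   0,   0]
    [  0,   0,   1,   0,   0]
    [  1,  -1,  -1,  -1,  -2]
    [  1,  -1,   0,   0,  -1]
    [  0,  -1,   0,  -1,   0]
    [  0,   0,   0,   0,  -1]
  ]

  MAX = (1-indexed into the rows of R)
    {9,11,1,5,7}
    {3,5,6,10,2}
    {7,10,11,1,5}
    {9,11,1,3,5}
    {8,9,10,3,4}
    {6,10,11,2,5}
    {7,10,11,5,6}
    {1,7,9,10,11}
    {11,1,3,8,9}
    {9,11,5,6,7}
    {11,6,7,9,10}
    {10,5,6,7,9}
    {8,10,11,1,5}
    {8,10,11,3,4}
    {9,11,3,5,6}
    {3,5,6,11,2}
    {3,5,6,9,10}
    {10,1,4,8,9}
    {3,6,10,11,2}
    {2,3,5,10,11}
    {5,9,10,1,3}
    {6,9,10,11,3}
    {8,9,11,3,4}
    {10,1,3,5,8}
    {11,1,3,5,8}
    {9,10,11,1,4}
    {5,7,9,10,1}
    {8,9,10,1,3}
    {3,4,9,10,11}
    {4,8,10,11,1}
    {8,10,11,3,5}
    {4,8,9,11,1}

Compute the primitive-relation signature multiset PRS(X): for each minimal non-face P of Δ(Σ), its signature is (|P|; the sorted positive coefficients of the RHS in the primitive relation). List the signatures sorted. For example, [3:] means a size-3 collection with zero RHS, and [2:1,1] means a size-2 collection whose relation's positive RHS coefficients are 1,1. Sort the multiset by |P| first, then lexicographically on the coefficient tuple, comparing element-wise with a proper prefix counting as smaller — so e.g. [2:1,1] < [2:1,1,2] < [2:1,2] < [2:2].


Minimal non-faces — 18 found among 11 rays, 32 max cones:

  • {3,7}:  v_{3} + v_{7} = 0  ⇒ sig = [2:]
  • {1,2}:  v_{1} + v_{2} = v_{3}  ⇒ sig = [2:1]
  • {1,6}:  v_{1} + v_{6} = v_{9}  ⇒ sig = [2:1]
  • {4,5}:  v_{4} + v_{5} = v_{8}  ⇒ sig = [2:1]
  • {2,9}:  v_{2} + v_{9} = v_{3} + v_{6}  ⇒ sig = [2:1,1]
  • {7,8}:  v_{7} + v_{8} = v_{1} + v_{10} + v_{11}  ⇒ sig = [2:1,1,1]
  • {2,7}:  v_{2} + v_{7} = v_{5} + v_{6} + v_{10} + v_{11}  ⇒ sig = [2:1,1,1,1]
  • {6,8}:  v_{6} + v_{8} = v_{3} + v_{9} + v_{10} + v_{11}  ⇒ sig = [2:1,1,1,1]
  • {2,8}:  v_{2} + v_{8} = 2·v_{3} + v_{10} + v_{11}  ⇒ sig = [2:1,1,2]
  • {4,7}:  v_{4} + v_{7} = v_{1} + v_{9} + 2·v_{10} + 2·v_{11}  ⇒ sig = [2:1,1,2,2]
  • {2,4}:  v_{2} + v_{4} = 2·v_{3} + v_{9} + 2·v_{10} + 2·v_{11}  ⇒ sig = [2:1,2,2,2]
  • {4,6}:  v_{4} + v_{6} = v_{3} + 2·v_{9} + 2·v_{10} + 2·v_{11}  ⇒ sig = [2:1,2,2,2]
  • {5,8,9}:  v_{5} + v_{8} + v_{9} = v_{1} + v_{3}  ⇒ sig = [3:1,1]
  • {1,3,4}:  v_{1} + v_{3} + v_{4} = 2·v_{8} + v_{9}  ⇒ sig = [3:1,2]
  • {5,9,10,11}:  v_{5} + v_{9} + v_{10} + v_{11} = 0  ⇒ sig = [4:]
  • {1,3,10,11}:  v_{1} + v_{3} + v_{10} + v_{11} = v_{8}  ⇒ sig = [4:1]
  • {8,9,10,11}:  v_{8} + v_{9} + v_{10} + v_{11} = v_{4}  ⇒ sig = [4:1]
  • {3,5,6,10,11}:  v_{3} + v_{5} + v_{6} + v_{10} + v_{11} = v_{2}  ⇒ sig = [5:1]

Hence PRS(X_Σ) =
{ [2:],  [2:1] ×3,  [2:1,1],  [2:1,1,1],  [2:1,1,1,1] ×2,  [2:1,1,2],  [2:1,1,2,2],  [2:1,2,2,2] ×2,  [3:1,1],  [3:1,2],  [4:],  [4:1] ×2,  [5:1] }


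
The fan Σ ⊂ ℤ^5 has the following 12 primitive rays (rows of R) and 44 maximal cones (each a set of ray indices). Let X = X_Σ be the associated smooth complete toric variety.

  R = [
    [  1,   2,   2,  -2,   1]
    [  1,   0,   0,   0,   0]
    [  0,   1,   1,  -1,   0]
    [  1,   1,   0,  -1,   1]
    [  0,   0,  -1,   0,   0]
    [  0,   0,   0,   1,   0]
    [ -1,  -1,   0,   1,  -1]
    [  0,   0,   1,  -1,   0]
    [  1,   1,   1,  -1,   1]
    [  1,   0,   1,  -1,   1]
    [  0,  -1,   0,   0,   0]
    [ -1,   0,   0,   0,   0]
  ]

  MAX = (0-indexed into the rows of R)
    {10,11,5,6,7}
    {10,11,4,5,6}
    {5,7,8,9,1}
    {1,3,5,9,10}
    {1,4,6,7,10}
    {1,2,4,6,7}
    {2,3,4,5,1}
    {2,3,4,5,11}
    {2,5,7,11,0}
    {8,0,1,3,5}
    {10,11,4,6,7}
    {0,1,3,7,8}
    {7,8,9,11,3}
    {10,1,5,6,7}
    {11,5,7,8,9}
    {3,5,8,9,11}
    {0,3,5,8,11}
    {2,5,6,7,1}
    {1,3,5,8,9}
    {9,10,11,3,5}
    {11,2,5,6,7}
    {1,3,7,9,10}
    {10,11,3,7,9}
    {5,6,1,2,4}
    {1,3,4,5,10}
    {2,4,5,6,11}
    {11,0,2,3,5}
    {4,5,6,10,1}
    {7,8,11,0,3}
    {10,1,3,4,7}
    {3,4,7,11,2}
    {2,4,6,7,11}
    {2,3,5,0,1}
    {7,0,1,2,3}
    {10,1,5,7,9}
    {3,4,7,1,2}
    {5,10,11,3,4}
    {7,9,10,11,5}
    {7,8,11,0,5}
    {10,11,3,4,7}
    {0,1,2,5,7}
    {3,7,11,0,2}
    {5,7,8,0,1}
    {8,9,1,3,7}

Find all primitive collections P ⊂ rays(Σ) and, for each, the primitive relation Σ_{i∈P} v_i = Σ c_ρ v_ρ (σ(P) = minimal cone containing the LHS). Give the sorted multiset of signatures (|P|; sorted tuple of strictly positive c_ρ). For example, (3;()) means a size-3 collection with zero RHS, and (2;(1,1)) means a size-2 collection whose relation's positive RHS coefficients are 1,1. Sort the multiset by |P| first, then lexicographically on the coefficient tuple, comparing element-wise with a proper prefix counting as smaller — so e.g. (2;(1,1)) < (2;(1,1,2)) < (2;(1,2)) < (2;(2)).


Δ(Σ) — 12 vertices, 16 min non-faces:

  P = {1,11}:  v_{1} + v_{11} = 0  →  sig = (2;())
  P = {3,6}:  v_{3} + v_{6} = 0  →  sig = (2;())
  P = {2,8}:  v_{2} + v_{8} = v_{0}  →  sig = (2;(1))
  P = {2,10}:  v_{2} + v_{10} = v_{7}  →  sig = (2;(1))
  P = {4,8}:  v_{4} + v_{8} = v_{3}  →  sig = (2;(1))
  P = {8,10}:  v_{8} + v_{10} = v_{9}  →  sig = (2;(1))
  P = {0,4}:  v_{0} + v_{4} = v_{2} + v_{3}  →  sig = (2;(1,1))
  P = {0,10}:  v_{0} + v_{10} = v_{7} + v_{8}  →  sig = (2;(1,1))
  P = {2,9}:  v_{2} + v_{9} = v_{7} + v_{8}  →  sig = (2;(1,1))
  P = {4,9}:  v_{4} + v_{9} = v_{3} + v_{10}  →  sig = (2;(1,1))
  P = {6,8}:  v_{6} + v_{8} = v_{5} + v_{7}  →  sig = (2;(1,1))
  P = {0,6}:  v_{0} + v_{6} = v_{2} + v_{5} + v_{7}  →  sig = (2;(1,1,1))
  P = {6,9}:  v_{6} + v_{9} = v_{5} + v_{7} + v_{10}  →  sig = (2;(1,1,1))
  P = {0,9}:  v_{0} + v_{9} = v_{7} + 2·v_{8}  →  sig = (2;(1,2))
  P = {4,5,7}:  v_{4} + v_{5} + v_{7} = 0  →  sig = (3;())
  P = {3,5,7}:  v_{3} + v_{5} + v_{7} = v_{8}  →  sig = (3;(1))

Sorted signature multiset PRS(X):
{ (2;()) ×2,  (2;(1)) ×4,  (2;(1,1)) ×5,  (2;(1,1,1)) ×2,  (2;(1,2)),  (3;()),  (3;(1)) }


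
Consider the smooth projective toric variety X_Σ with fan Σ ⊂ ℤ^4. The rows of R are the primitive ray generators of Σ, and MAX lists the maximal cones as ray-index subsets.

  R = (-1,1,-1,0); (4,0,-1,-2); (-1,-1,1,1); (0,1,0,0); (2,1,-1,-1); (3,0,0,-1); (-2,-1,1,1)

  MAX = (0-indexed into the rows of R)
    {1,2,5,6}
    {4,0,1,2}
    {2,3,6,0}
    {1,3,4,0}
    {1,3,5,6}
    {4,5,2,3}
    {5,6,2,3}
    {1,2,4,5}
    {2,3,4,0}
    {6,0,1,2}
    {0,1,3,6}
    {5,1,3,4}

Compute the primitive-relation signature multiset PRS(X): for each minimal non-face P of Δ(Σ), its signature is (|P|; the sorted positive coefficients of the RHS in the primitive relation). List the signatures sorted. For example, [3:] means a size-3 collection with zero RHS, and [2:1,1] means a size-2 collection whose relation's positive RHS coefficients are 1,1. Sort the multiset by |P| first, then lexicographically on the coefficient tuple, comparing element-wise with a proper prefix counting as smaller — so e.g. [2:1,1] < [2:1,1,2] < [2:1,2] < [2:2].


The 3 primitive collections of Σ (r=7, n=4):

  {4,6}:  v_{4} + v_{6} = 0  ⟹  sig = [2:]
  {0,5}:  v_{0} + v_{5} = v_{4}  ⟹  sig = [2:1]
  {1,2,3}:  v_{1} + v_{2} + v_{3} = v_{5}  ⟹  sig = [3:1]

Signatures (|P|; sorted positive RHS coefficients), sorted:
    [2:]
    [2:1]
    [3:1]


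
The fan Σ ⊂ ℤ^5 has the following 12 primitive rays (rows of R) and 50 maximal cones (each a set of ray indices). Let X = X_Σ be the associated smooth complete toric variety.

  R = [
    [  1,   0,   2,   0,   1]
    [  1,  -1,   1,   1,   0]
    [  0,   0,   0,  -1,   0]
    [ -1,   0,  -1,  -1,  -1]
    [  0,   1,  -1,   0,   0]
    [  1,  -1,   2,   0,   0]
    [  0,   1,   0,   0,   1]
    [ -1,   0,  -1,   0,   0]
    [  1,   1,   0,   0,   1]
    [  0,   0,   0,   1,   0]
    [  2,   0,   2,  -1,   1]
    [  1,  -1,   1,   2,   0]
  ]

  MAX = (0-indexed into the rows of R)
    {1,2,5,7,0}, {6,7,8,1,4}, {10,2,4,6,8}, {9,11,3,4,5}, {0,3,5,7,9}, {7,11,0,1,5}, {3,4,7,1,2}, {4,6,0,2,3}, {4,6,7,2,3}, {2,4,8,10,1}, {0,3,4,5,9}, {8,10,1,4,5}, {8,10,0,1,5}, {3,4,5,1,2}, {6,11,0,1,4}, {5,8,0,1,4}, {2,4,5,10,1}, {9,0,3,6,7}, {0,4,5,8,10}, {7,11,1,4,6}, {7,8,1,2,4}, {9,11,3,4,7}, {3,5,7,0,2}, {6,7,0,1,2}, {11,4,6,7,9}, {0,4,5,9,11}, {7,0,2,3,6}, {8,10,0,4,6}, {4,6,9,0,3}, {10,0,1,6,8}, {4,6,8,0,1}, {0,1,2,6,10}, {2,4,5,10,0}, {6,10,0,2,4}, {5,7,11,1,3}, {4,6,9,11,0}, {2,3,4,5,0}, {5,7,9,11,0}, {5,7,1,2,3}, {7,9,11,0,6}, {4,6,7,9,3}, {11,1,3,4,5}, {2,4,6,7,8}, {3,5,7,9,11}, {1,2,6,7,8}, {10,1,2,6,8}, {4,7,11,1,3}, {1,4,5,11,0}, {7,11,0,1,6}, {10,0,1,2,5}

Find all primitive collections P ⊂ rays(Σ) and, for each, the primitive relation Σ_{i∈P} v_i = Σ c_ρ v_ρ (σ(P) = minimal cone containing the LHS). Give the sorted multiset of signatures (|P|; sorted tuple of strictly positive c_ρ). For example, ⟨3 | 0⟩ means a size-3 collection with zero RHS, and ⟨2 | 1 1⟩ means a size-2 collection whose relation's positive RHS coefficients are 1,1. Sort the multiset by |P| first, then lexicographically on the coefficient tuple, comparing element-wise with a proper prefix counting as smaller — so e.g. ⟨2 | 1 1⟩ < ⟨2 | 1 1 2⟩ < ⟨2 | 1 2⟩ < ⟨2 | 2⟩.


Minimal non-faces — 25 found among 12 rays, 50 max cones:

  {2,9}:  v_{2} + v_{9} = 0  →  sig = ⟨2 | 0⟩
  {1,9}:  v_{1} + v_{9} = v_{11}  →  sig = ⟨2 | 1⟩
  {2,11}:  v_{2} + v_{11} = v_{1}  →  sig = ⟨2 | 1⟩
  {5,6}:  v_{5} + v_{6} = v_{0}  →  sig = ⟨2 | 1⟩
  {3,8}:  v_{3} + v_{8} = v_{2} + v_{4}  →  sig = ⟨2 | 1 1⟩
  {9,10}:  v_{9} + v_{10} = v_{5} + v_{8}  →  sig = ⟨2 | 1 1⟩
  {8,9}:  v_{8} + v_{9} = v_{1} + v_{4} + v_{6}  →  sig = ⟨2 | 1 1 1⟩
  {10,11}:  v_{10} + v_{11} = v_{1} + v_{5} + v_{8}  →  sig = ⟨2 | 1 1 1⟩
  {3,10}:  v_{3} + v_{10} = 2·v_{2} + v_{4} + v_{5}  →  sig = ⟨2 | 1 1 2⟩
  {7,10}:  v_{7} + v_{10} = v_{1} + 2·v_{2} + v_{6}  →  sig = ⟨2 | 1 1 2⟩
  {8,11}:  v_{8} + v_{11} = 2·v_{1} + v_{4} + v_{6}  →  sig = ⟨2 | 1 1 2⟩
  {1,3,6}:  v_{1} + v_{3} + v_{6} = 0  →  sig = ⟨3 | 0⟩
  {4,5,7}:  v_{4} + v_{5} + v_{7} = 0  →  sig = ⟨3 | 0⟩
  {0,1,3}:  v_{0} + v_{1} + v_{3} = v_{5}  →  sig = ⟨3 | 1⟩
  {0,4,7}:  v_{0} + v_{4} + v_{7} = v_{6}  →  sig = ⟨3 | 1⟩
  {2,5,8}:  v_{2} + v_{5} + v_{8} = v_{10}  →  sig = ⟨3 | 1⟩
  {3,6,11}:  v_{3} + v_{6} + v_{11} = v_{9}  →  sig = ⟨3 | 1⟩
  {0,2,8}:  v_{0} + v_{2} + v_{8} = v_{6} + v_{10}  →  sig = ⟨3 | 1 1⟩
  {0,3,11}:  v_{0} + v_{3} + v_{11} = v_{5} + v_{9}  →  sig = ⟨3 | 1 1⟩
  {5,7,8}:  v_{5} + v_{7} + v_{8} = v_{1} + v_{2} + v_{6}  →  sig = ⟨3 | 1 1 1⟩
  {0,7,8}:  v_{0} + v_{7} + v_{8} = v_{1} + v_{2} + 2·v_{6}  →  sig = ⟨3 | 1 1 2⟩
  {1,2,4,6}:  v_{1} + v_{2} + v_{4} + v_{6} = v_{8}  →  sig = ⟨4 | 1⟩
  {0,1,2,4}:  v_{0} + v_{1} + v_{2} + v_{4} = v_{5} + v_{8}  →  sig = ⟨4 | 1 1⟩
  {1,4,6,10}:  v_{1} + v_{4} + v_{6} + v_{10} = v_{5} + 2·v_{8}  →  sig = ⟨4 | 1 2⟩
  {0,1,4,10}:  v_{0} + v_{1} + v_{4} + v_{10} = 2·v_{5} + 2·v_{8}  →  sig = ⟨4 | 2 2⟩

so the primitive-relation signature multiset is
[⟨2 | 0⟩, ⟨2 | 1⟩, ⟨2 | 1⟩, ⟨2 | 1⟩, ⟨2 | 1 1⟩, ⟨2 | 1 1⟩, ⟨2 | 1 1 1⟩, ⟨2 | 1 1 1⟩, ⟨2 | 1 1 2⟩, ⟨2 | 1 1 2⟩, ⟨2 | 1 1 2⟩, ⟨3 | 0⟩, ⟨3 | 0⟩, ⟨3 | 1⟩, ⟨3 | 1⟩, ⟨3 | 1⟩, ⟨3 | 1⟩, ⟨3 | 1 1⟩, ⟨3 | 1 1⟩, ⟨3 | 1 1 1⟩, ⟨3 | 1 1 2⟩, ⟨4 | 1⟩, ⟨4 | 1 1⟩, ⟨4 | 1 2⟩, ⟨4 | 2 2⟩]


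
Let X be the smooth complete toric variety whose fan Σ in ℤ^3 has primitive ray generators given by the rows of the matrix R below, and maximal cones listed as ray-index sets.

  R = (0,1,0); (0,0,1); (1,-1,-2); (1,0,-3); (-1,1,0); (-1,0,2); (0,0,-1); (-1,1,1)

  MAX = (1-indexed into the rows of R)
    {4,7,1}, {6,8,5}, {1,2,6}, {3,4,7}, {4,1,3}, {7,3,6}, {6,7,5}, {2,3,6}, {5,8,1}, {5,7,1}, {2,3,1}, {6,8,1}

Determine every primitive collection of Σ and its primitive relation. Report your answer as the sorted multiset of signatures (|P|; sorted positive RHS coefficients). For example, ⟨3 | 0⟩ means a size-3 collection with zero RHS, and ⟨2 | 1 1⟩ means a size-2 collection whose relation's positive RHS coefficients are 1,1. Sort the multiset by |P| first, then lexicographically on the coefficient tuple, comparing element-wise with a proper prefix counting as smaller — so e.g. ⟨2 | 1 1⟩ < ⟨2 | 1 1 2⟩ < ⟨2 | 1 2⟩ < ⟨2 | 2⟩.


Δ(Σ) — 8 vertices, 14 min non-faces:

  {2,7}:  v_{2} + v_{7} = 0  ⇒ sig = ⟨2 | 0⟩
  {2,5}:  v_{2} + v_{5} = v_{8}  ⇒ sig = ⟨2 | 1⟩
  {3,8}:  v_{3} + v_{8} = v_{7}  ⇒ sig = ⟨2 | 1⟩
  {4,6}:  v_{4} + v_{6} = v_{7}  ⇒ sig = ⟨2 | 1⟩
  {7,8}:  v_{7} + v_{8} = v_{5}  ⇒ sig = ⟨2 | 1⟩
  {2,4}:  v_{2} + v_{4} = v_{1} + v_{3}  ⇒ sig = ⟨2 | 1 1⟩
  {2,8}:  v_{2} + v_{8} = v_{1} + v_{6}  ⇒ sig = ⟨2 | 1 1⟩
  {4,8}:  v_{4} + v_{8} = v_{1} + 2·v_{7}  ⇒ sig = ⟨2 | 1 2⟩
  {4,5}:  v_{4} + v_{5} = v_{1} + 3·v_{7}  ⇒ sig = ⟨2 | 1 3⟩
  {3,5}:  v_{3} + v_{5} = 2·v_{7}  ⇒ sig = ⟨2 | 2⟩
  {1,3,6}:  v_{1} + v_{3} + v_{6} = 0  ⇒ sig = ⟨3 | 0⟩
  {1,3,7}:  v_{1} + v_{3} + v_{7} = v_{4}  ⇒ sig = ⟨3 | 1⟩
  {1,6,7}:  v_{1} + v_{6} + v_{7} = v_{8}  ⇒ sig = ⟨3 | 1⟩
  {1,5,6}:  v_{1} + v_{5} + v_{6} = 2·v_{8}  ⇒ sig = ⟨3 | 2⟩

so the primitive-relation signature multiset is
{ ⟨2 | 0⟩,  ⟨2 | 1⟩ ×4,  ⟨2 | 1 1⟩ ×2,  ⟨2 | 1 2⟩,  ⟨2 | 1 3⟩,  ⟨2 | 2⟩,  ⟨3 | 0⟩,  ⟨3 | 1⟩ ×2,  ⟨3 | 2⟩ }


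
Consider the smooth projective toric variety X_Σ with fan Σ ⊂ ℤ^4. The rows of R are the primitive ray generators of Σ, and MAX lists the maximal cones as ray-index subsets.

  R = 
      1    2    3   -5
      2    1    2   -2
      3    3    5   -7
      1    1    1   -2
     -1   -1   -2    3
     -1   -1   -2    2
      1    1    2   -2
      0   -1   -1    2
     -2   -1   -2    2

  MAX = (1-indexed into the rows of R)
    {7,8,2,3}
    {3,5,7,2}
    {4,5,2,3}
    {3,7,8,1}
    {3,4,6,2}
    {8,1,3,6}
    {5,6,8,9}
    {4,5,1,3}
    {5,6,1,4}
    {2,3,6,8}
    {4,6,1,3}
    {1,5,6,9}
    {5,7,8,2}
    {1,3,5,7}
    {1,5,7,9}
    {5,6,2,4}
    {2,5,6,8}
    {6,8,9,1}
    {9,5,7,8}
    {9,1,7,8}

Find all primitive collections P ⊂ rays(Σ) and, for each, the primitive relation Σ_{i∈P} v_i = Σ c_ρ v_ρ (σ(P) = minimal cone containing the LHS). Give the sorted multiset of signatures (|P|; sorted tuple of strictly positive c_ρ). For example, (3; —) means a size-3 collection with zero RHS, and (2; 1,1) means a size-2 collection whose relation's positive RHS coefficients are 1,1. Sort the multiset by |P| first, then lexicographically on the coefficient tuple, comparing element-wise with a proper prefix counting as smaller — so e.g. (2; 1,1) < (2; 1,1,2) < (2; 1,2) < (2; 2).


10 minimal non-faces of Δ(Σ) (on 9 rays):

  P={2,9}:  v_{2} + v_{9} = 0  so sig = (2; —)
  P={6,7}:  v_{6} + v_{7} = 0  so sig = (2; —)
  P={1,2}:  v_{1} + v_{2} = v_{3}  so sig = (2; 1)
  P={3,9}:  v_{3} + v_{9} = v_{1}  so sig = (2; 1)
  P={4,7}:  v_{4} + v_{7} = v_{3} + v_{5}  so sig = (2; 1,1)
  P={4,8}:  v_{4} + v_{8} = v_{2} + v_{6}  so sig = (2; 1,1)
  P={4,9}:  v_{4} + v_{9} = v_{1} + v_{5} + v_{6}  so sig = (2; 1,1,1)
  P={1,5,8}:  v_{1} + v_{5} + v_{8} = 0  so sig = (3; —)
  P={3,5,6}:  v_{3} + v_{5} + v_{6} = v_{4}  so sig = (3; 1)
  P={3,5,8}:  v_{3} + v_{5} + v_{8} = v_{2}  so sig = (3; 1)

so the primitive-relation signature multiset is
{ (2; —) ×2,  (2; 1) ×2,  (2; 1,1) ×2,  (2; 1,1,1),  (3; —),  (3; 1) ×2 }


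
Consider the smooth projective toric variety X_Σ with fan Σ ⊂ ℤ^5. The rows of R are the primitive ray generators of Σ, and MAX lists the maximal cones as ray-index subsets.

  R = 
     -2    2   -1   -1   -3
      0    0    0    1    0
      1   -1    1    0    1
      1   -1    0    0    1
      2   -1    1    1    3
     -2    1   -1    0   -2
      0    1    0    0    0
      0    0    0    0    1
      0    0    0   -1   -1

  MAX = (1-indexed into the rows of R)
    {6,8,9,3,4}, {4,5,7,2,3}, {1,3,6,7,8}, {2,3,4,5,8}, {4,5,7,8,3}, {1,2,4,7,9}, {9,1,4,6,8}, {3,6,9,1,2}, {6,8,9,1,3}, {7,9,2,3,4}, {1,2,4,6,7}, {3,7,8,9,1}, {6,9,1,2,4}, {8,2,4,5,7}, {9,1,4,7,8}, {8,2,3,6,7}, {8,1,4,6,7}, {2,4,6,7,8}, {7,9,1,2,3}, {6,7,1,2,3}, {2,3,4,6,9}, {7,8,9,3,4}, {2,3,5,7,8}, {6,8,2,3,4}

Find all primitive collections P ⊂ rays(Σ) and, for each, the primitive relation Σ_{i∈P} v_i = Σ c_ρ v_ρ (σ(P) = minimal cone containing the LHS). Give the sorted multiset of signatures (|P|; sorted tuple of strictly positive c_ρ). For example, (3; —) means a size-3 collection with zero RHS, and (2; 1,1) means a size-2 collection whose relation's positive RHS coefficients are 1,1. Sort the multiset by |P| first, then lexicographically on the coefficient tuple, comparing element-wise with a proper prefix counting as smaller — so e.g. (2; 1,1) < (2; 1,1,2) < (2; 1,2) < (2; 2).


Primitive collections (9):

  {1,5}:  v_{1} + v_{5} = v_{7}  →  sig = (2; 1)
  {5,6}:  v_{5} + v_{6} = v_{2} + v_{8}  →  sig = (2; 1,1)
  {5,9}:  v_{5} + v_{9} = v_{3} + v_{4} + v_{7}  →  sig = (2; 1,1,1)
  {2,8,9}:  v_{2} + v_{8} + v_{9} = 0  →  sig = (3; —)
  {1,3,4}:  v_{1} + v_{3} + v_{4} = v_{9}  →  sig = (3; 1)
  {6,7,9}:  v_{6} + v_{7} + v_{9} = v_{1}  →  sig = (3; 1)
  {1,2,8}:  v_{1} + v_{2} + v_{8} = v_{6} + v_{7}  →  sig = (3; 1,1)
  {3,4,6,7}:  v_{3} + v_{4} + v_{6} + v_{7} = 0  →  sig = (4; —)
  {2,3,4,7,8}:  v_{2} + v_{3} + v_{4} + v_{7} + v_{8} = v_{5}  →  sig = (5; 1)

Hence PRS(X_Σ) =
[(2; 1), (2; 1,1), (2; 1,1,1), (3; —), (3; 1), (3; 1), (3; 1,1), (4; —), (5; 1)]


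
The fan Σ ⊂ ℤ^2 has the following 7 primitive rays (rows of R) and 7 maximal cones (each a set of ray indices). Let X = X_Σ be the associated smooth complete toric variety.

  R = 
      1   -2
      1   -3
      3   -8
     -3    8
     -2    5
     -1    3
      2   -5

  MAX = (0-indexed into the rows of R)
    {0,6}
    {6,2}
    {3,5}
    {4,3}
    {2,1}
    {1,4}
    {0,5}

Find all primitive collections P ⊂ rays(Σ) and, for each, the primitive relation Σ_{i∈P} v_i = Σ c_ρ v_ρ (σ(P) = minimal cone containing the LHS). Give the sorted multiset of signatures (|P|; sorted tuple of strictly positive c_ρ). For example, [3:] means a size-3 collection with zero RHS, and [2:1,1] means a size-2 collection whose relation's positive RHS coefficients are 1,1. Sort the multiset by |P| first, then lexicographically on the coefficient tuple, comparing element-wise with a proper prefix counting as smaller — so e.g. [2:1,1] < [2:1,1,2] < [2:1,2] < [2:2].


Primitive collections (14):

  • {1,5}:  v_{1} + v_{5} = 0  ⇒ sig = [2:]
  • {2,3}:  v_{2} + v_{3} = 0  ⇒ sig = [2:]
  • {4,6}:  v_{4} + v_{6} = 0  ⇒ sig = [2:]
  • {0,1}:  v_{0} + v_{1} = v_{6}  ⇒ sig = [2:1]
  • {0,4}:  v_{0} + v_{4} = v_{5}  ⇒ sig = [2:1]
  • {1,3}:  v_{1} + v_{3} = v_{4}  ⇒ sig = [2:1]
  • {1,6}:  v_{1} + v_{6} = v_{2}  ⇒ sig = [2:1]
  • {2,4}:  v_{2} + v_{4} = v_{1}  ⇒ sig = [2:1]
  • {2,5}:  v_{2} + v_{5} = v_{6}  ⇒ sig = [2:1]
  • {3,6}:  v_{3} + v_{6} = v_{5}  ⇒ sig = [2:1]
  • {4,5}:  v_{4} + v_{5} = v_{3}  ⇒ sig = [2:1]
  • {5,6}:  v_{5} + v_{6} = v_{0}  ⇒ sig = [2:1]
  • {0,2}:  v_{0} + v_{2} = 2·v_{6}  ⇒ sig = [2:2]
  • {0,3}:  v_{0} + v_{3} = 2·v_{5}  ⇒ sig = [2:2]

Hence PRS(X_Σ) =
    |P|=2: 14 collections, coeffs (), (), (), (1), (1), (1), (1), (1), (1), (1), (1), (1), (2), (2)


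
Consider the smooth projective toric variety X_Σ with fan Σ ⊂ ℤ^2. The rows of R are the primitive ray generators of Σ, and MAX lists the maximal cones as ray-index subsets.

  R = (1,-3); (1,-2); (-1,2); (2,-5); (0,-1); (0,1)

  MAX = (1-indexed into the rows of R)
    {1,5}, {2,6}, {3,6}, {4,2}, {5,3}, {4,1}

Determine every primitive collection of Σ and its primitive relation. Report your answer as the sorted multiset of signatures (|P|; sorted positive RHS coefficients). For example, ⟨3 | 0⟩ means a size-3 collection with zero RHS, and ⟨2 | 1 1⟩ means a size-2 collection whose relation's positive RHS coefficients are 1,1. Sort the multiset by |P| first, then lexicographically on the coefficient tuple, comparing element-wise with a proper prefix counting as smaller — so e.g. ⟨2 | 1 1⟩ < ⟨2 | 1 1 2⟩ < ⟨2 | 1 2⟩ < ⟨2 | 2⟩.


Δ(Σ) — 6 vertices, 9 min non-faces:

  P = {2,3}:  v_{2} + v_{3} = 0 ; sig = ⟨2 | 0⟩
  P = {5,6}:  v_{5} + v_{6} = 0 ; sig = ⟨2 | 0⟩
  P = {1,2}:  v_{1} + v_{2} = v_{4} ; sig = ⟨2 | 1⟩
  P = {1,3}:  v_{1} + v_{3} = v_{5} ; sig = ⟨2 | 1⟩
  P = {1,6}:  v_{1} + v_{6} = v_{2} ; sig = ⟨2 | 1⟩
  P = {2,5}:  v_{2} + v_{5} = v_{1} ; sig = ⟨2 | 1⟩
  P = {3,4}:  v_{3} + v_{4} = v_{1} ; sig = ⟨2 | 1⟩
  P = {4,5}:  v_{4} + v_{5} = 2·v_{1} ; sig = ⟨2 | 2⟩
  P = {4,6}:  v_{4} + v_{6} = 2·v_{2} ; sig = ⟨2 | 2⟩

Hence PRS(X_Σ) =
    |P|=2: 9 collections, coeffs (), (), (1), (1), (1), (1), (1), (2), (2)


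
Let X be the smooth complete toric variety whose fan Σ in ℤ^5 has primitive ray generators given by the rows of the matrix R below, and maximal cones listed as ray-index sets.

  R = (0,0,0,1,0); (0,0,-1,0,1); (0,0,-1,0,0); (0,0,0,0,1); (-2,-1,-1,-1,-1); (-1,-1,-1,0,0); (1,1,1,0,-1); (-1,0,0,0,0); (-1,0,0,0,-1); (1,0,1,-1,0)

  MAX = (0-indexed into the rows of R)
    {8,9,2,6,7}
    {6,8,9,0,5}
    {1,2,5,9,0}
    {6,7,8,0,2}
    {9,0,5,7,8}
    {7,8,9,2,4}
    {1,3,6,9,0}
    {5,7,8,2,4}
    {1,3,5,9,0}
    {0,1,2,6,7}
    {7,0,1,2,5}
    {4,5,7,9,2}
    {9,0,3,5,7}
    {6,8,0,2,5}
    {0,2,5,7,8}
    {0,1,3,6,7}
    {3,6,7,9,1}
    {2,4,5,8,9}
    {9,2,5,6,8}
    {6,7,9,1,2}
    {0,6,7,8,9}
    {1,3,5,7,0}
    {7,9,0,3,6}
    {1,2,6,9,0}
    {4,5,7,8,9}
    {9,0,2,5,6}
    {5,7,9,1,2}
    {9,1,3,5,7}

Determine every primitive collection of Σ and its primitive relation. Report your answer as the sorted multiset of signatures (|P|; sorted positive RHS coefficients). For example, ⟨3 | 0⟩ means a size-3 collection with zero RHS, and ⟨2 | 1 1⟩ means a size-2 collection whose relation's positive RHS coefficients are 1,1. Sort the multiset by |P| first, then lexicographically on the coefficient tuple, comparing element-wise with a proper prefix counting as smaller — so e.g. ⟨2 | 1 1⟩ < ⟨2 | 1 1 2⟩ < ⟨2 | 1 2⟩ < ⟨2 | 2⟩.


The 14 primitive collections of Σ (r=10, n=5):

  P = {2,3}:  v_{2} + v_{3} = v_{1} ; sig = ⟨2 | 1⟩
  P = {3,8}:  v_{3} + v_{8} = v_{7} ; sig = ⟨2 | 1⟩
  P = {0,4}:  v_{0} + v_{4} = v_{5} + v_{8} ; sig = ⟨2 | 1 1⟩
  P = {1,8}:  v_{1} + v_{8} = v_{2} + v_{7} ; sig = ⟨2 | 1 1⟩
  P = {3,4}:  v_{3} + v_{4} = v_{2} + v_{5} + 2·v_{7} + v_{9} ; sig = ⟨2 | 1 1 1 2⟩
  P = {4,6}:  v_{4} + v_{6} = v_{2} + 2·v_{8} + v_{9} ; sig = ⟨2 | 1 1 2⟩
  P = {1,4}:  v_{1} + v_{4} = 2·v_{2} + v_{5} + 2·v_{7} + v_{9} ; sig = ⟨2 | 1 1 2 2⟩
  P = {3,5,6}:  v_{3} + v_{5} + v_{6} = 0 ; sig = ⟨3 | 0⟩
  P = {1,5,6}:  v_{1} + v_{5} + v_{6} = v_{2} ; sig = ⟨3 | 1⟩
  P = {5,6,7}:  v_{5} + v_{6} + v_{7} = v_{8} ; sig = ⟨3 | 1⟩
  P = {0,2,7,9}:  v_{0} + v_{2} + v_{7} + v_{9} = 0 ; sig = ⟨4 | 0⟩
  P = {0,1,7,9}:  v_{0} + v_{1} + v_{7} + v_{9} = v_{3} ; sig = ⟨4 | 1⟩
  P = {0,2,8,9}:  v_{0} + v_{2} + v_{8} + v_{9} = v_{5} + v_{6} ; sig = ⟨4 | 1 1⟩
  P = {2,5,7,8,9}:  v_{2} + v_{5} + v_{7} + v_{8} + v_{9} = v_{4} ; sig = ⟨5 | 1⟩

Signatures (|P|; sorted positive RHS coefficients), sorted:
    ⟨2 | 1⟩
    ⟨2 | 1⟩
    ⟨2 | 1 1⟩
    ⟨2 | 1 1⟩
    ⟨2 | 1 1 1 2⟩
    ⟨2 | 1 1 2⟩
    ⟨2 | 1 1 2 2⟩
    ⟨3 | 0⟩
    ⟨3 | 1⟩
    ⟨3 | 1⟩
    ⟨4 | 0⟩
    ⟨4 | 1⟩
    ⟨4 | 1 1⟩
    ⟨5 | 1⟩


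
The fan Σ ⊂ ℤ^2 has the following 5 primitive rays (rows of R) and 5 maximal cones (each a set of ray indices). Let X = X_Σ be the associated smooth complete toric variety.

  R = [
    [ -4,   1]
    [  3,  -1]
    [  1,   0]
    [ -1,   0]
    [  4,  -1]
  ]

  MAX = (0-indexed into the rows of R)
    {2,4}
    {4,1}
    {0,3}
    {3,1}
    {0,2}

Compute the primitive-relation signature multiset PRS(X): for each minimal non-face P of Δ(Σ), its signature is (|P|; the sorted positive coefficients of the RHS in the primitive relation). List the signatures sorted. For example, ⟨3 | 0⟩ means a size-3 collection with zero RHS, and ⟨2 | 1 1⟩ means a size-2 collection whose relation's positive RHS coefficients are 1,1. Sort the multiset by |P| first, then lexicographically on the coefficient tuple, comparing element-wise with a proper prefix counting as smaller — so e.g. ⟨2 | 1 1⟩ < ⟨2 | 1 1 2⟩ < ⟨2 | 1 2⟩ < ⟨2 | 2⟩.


Σ has 5 primitive collections:

  P={0,4}:  v_{0} + v_{4} = 0  →  sig = ⟨2 | 0⟩
  P={2,3}:  v_{2} + v_{3} = 0  →  sig = ⟨2 | 0⟩
  P={0,1}:  v_{0} + v_{1} = v_{3}  →  sig = ⟨2 | 1⟩
  P={1,2}:  v_{1} + v_{2} = v_{4}  →  sig = ⟨2 | 1⟩
  P={3,4}:  v_{3} + v_{4} = v_{1}  →  sig = ⟨2 | 1⟩

so the primitive-relation signature multiset is
    |P|=2: 5 collections, coeffs (), (), (1), (1), (1)


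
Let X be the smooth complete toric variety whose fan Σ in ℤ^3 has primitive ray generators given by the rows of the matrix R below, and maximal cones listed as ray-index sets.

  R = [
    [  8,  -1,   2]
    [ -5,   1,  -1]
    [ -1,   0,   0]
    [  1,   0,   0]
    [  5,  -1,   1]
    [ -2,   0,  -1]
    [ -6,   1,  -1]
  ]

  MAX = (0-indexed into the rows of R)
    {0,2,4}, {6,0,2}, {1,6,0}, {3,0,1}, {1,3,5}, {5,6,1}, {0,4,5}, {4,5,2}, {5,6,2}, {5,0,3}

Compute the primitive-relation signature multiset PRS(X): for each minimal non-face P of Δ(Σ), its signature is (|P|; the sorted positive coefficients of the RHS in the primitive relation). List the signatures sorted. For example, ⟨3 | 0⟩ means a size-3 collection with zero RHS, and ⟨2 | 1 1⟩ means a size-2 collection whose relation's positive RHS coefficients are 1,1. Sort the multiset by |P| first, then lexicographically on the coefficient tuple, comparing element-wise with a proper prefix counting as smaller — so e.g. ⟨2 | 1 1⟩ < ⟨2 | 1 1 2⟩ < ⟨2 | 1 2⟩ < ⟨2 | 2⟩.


9 minimal non-faces of Δ(Σ) (on 7 rays):

  • {1,4}:  v_{1} + v_{4} = 0 — sig = ⟨2 | 0⟩
  • {2,3}:  v_{2} + v_{3} = 0 — sig = ⟨2 | 0⟩
  • {1,2}:  v_{1} + v_{2} = v_{6} — sig = ⟨2 | 1⟩
  • {3,6}:  v_{3} + v_{6} = v_{1} — sig = ⟨2 | 1⟩
  • {4,6}:  v_{4} + v_{6} = v_{2} — sig = ⟨2 | 1⟩
  • {3,4}:  v_{3} + v_{4} = v_{0} + v_{5} — sig = ⟨2 | 1 1⟩
  • {0,5,6}:  v_{0} + v_{5} + v_{6} = 0 — sig = ⟨3 | 0⟩
  • {0,1,5}:  v_{0} + v_{1} + v_{5} = v_{3} — sig = ⟨3 | 1⟩
  • {0,2,5}:  v_{0} + v_{2} + v_{5} = v_{4} — sig = ⟨3 | 1⟩

Signatures (|P|; sorted positive RHS coefficients), sorted:
    |P|=2: 6 collections, coeffs (), (), (1), (1), (1), (1,1)
    |P|=3: 3 collections, coeffs (), (1), (1)


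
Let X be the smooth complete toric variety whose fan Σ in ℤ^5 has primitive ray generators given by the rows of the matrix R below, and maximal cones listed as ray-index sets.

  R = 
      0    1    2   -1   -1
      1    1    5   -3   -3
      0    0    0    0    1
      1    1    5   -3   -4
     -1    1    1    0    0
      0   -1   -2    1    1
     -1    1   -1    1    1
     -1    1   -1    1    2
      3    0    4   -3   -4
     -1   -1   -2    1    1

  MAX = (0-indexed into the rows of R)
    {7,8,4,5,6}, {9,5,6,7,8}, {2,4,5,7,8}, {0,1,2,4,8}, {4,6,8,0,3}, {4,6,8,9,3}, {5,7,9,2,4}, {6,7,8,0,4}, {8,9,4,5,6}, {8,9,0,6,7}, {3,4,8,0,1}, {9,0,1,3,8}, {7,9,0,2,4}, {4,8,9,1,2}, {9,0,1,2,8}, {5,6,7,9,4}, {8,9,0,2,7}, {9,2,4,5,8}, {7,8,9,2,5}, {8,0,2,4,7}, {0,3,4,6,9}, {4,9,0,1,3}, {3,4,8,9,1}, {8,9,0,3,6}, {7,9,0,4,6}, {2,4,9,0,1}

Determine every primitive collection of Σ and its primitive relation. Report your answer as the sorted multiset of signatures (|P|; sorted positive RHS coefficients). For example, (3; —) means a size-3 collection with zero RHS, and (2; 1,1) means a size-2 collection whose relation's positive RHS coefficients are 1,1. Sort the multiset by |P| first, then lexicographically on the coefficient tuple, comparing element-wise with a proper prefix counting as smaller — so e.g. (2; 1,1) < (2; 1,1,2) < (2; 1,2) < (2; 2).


|primitive collections| = 10. Relations:

  • {0,5}:  v_{0} + v_{5} = 0  ⟹  sig = (2; —)
  • {2,3}:  v_{2} + v_{3} = v_{1}  ⟹  sig = (2; 1)
  • {2,6}:  v_{2} + v_{6} = v_{7}  ⟹  sig = (2; 1)
  • {3,5}:  v_{3} + v_{5} = v_{4} + v_{8} + v_{9}  ⟹  sig = (2; 1,1,1)
  • {1,5}:  v_{1} + v_{5} = v_{2} + v_{4} + v_{8} + v_{9}  ⟹  sig = (2; 1,1,1,1)
  • {1,7}:  v_{1} + v_{7} = 2·v_{0} + v_{2}  ⟹  sig = (2; 1,2)
  • {1,6}:  v_{1} + v_{6} = 2·v_{0}  ⟹  sig = (2; 2)
  • {3,7}:  v_{3} + v_{7} = 2·v_{0}  ⟹  sig = (2; 2)
  • {0,4,8,9}:  v_{0} + v_{4} + v_{8} + v_{9} = v_{3}  ⟹  sig = (4; 1)
  • {4,7,8,9}:  v_{4} + v_{7} + v_{8} + v_{9} = v_{0}  ⟹  sig = (4; 1)

so the primitive-relation signature multiset is
    |P|=2: 8 collections, coeffs (), (1), (1), (1,1,1), (1,1,1,1), (1,2), (2), (2)
    |P|=4: 2 collections, coeffs (1), (1)


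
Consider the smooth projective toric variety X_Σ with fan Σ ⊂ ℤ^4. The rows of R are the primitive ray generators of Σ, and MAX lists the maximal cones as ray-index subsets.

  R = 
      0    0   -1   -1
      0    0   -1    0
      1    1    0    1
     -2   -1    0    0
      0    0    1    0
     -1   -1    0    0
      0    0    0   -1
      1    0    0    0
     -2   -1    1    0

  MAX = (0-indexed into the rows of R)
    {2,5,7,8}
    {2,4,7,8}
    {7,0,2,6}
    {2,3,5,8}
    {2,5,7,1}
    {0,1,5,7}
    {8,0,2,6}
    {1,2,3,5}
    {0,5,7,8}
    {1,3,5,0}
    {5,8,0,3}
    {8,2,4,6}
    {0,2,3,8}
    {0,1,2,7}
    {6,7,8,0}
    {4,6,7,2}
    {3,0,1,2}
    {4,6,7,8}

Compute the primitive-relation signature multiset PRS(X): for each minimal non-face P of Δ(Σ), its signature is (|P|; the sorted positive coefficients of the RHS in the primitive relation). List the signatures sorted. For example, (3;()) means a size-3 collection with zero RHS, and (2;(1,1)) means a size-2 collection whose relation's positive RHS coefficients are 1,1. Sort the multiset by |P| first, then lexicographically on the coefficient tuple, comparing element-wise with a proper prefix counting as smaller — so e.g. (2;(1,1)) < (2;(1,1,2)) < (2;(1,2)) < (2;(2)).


Primitive collections (12):

  • {1,4}:  v_{1} + v_{4} = 0  ⟹  sig = (2;())
  • {0,4}:  v_{0} + v_{4} = v_{6}  ⟹  sig = (2;(1))
  • {1,6}:  v_{1} + v_{6} = v_{0}  ⟹  sig = (2;(1))
  • {1,8}:  v_{1} + v_{8} = v_{3}  ⟹  sig = (2;(1))
  • {3,4}:  v_{3} + v_{4} = v_{8}  ⟹  sig = (2;(1))
  • {3,7}:  v_{3} + v_{7} = v_{5}  ⟹  sig = (2;(1))
  • {3,6}:  v_{3} + v_{6} = v_{0} + v_{8}  ⟹  sig = (2;(1,1))
  • {4,5}:  v_{4} + v_{5} = v_{7} + v_{8}  ⟹  sig = (2;(1,1))
  • {5,6}:  v_{5} + v_{6} = v_{0} + v_{7} + v_{8}  ⟹  sig = (2;(1,1,1))
  • {0,2,5}:  v_{0} + v_{2} + v_{5} = v_{1}  ⟹  sig = (3;(1))
  • {0,2,7,8}:  v_{0} + v_{2} + v_{7} + v_{8} = 0  ⟹  sig = (4;())
  • {2,6,7,8}:  v_{2} + v_{6} + v_{7} + v_{8} = v_{4}  ⟹  sig = (4;(1))

so the primitive-relation signature multiset is
{ (2;()),  (2;(1)) ×5,  (2;(1,1)) ×2,  (2;(1,1,1)),  (3;(1)),  (4;()),  (4;(1)) }


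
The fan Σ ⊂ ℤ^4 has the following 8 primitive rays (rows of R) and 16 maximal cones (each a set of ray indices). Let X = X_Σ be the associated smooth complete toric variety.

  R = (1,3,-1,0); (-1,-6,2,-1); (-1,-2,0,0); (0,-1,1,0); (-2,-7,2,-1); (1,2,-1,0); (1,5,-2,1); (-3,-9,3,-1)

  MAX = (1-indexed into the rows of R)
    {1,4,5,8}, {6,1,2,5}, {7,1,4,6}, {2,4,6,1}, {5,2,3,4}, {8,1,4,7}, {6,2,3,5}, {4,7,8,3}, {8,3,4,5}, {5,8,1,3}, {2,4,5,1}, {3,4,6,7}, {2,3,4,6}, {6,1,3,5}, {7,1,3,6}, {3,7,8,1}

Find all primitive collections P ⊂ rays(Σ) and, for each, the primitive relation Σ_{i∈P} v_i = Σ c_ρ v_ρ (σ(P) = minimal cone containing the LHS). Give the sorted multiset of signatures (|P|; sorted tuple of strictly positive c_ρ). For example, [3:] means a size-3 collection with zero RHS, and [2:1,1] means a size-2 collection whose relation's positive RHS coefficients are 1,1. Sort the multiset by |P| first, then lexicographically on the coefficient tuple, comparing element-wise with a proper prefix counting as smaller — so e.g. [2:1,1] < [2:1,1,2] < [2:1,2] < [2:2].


The 7 primitive collections of Σ (r=8, n=4):

  {5,7}:  v_{5} + v_{7} = v_{3}  so sig = [2:1]
  {6,8}:  v_{6} + v_{8} = v_{5}  so sig = [2:1]
  {2,7}:  v_{2} + v_{7} = v_{3} + v_{4} + v_{6}  so sig = [2:1,1,1]
  {2,8}:  v_{2} + v_{8} = v_{4} + 2·v_{5}  so sig = [2:1,2]
  {1,3,4}:  v_{1} + v_{3} + v_{4} = 0  so sig = [3:]
  {4,5,6}:  v_{4} + v_{5} + v_{6} = v_{2}  so sig = [3:1]
  {1,2,3}:  v_{1} + v_{2} + v_{3} = v_{5} + v_{6}  so sig = [3:1,1]

Hence PRS(X_Σ) =
    |P|=2: 4 collections, coeffs (1), (1), (1,1,1), (1,2)
    |P|=3: 3 collections, coeffs (), (1), (1,1)
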